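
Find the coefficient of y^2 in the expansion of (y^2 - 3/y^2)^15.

-14073345

General term: C(15,j)·(y^2)^j·(-3/y^2)^(15-j), with y-exponent 2j − 2(15−j) = 4j − 30.
Set 4j − 30 = 2: j = 8.
C(15,8) = 6435; 1^8 = 1; (-3)^7 = -2187.
Coefficient = 6435 · 1 · (-2187) = -14073345.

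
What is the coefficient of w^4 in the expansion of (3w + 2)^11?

3421440

The general term is C(11,j)·(3w)^j·(2)^(11-j); the w^4 term has j = 4.
C(11,4) = 330.
Coefficient = C(11,4) · 3^4 · 2^7 = 330 · 81 · 128 = 3421440.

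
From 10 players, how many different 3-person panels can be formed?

120

This is C(10,3) = 120.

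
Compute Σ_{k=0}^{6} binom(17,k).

21778

1 + 17 + 136 + 680 + 2380 + 6188 + 12376 = 21778.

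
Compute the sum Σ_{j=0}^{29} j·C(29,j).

7784628224

Differentiating (1+x)^29 and setting x=1: Σ j·C(29,j) = 29·2^28 = 7784628224.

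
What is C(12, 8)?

495

C(12,8) = C(12,4) by symmetry.
C(12,4) = (12·11·10·9) / 4! = 11880 / 24 = 495.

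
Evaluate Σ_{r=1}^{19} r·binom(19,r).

4980736

Differentiating (1+x)^19 and setting x=1: Σ r·C(19,r) = 19·2^18 = 4980736.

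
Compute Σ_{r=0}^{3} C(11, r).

1 + 11 + 55 + 165 = 232.

232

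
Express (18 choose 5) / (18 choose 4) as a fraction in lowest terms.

14/5

C(n,k+1)/C(n,k) = (n−k)/(k+1) = (18−4)/(4+1) = 14/5.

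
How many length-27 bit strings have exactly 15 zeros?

17383860

Choose the 15 positions: C(27,15) = 17383860.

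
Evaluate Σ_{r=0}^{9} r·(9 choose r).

Since r·C(9,r) = 9·C(8,r−1), the sum is 9·2^8 = 9·256 = 2304.

2304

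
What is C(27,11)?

13037895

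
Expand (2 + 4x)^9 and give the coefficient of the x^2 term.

73728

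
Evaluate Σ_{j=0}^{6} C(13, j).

4096

1 + 13 + 78 + 286 + 715 + 1287 + 1716 = 4096.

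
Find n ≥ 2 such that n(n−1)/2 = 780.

40

n(n−1)/2 = 780 ⇒ n(n−1) = 1560. Since 40·39 = 1560, n = 40.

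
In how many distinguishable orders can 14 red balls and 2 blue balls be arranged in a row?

Choose positions for the red balls: C(16,14) = 120.

120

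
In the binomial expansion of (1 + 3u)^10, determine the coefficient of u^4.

17010

The general term is C(10,j)·(1)^j·(3u)^(10-j); the u^4 term has j = 6.
C(10,6) = 210.
Coefficient = C(10,6) · 3^4 = 210 · 81 = 17010.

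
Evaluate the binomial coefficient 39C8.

61523748

C(39,8) = (39·38·37·36·35·34·33·32) / 8! = 2480637519360 / 40320 = 61523748.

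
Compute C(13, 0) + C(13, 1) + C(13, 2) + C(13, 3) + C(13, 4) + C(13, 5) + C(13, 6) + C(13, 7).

5812

1 + 13 + 78 + 286 + 715 + 1287 + 1716 + 1716 = 5812.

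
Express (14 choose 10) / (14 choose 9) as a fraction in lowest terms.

1/2

C(n,k+1)/C(n,k) = (n−k)/(k+1) = (14−9)/(9+1) = 5/10 = 1/2.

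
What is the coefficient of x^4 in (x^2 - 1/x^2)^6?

General term: C(6,j)·(x^2)^j·(-1/x^2)^(6-j), with x-exponent 2j − 2(6−j) = 4j − 12.
Set 4j − 12 = 4: j = 4.
C(6,4) = 15; 1^4 = 1; (-1)^2 = 1.
Coefficient = 15 · 1 · 1 = 15.

15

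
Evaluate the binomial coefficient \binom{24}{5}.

C(24,5) = (24·23·22·21·20) / 5! = 5100480 / 120 = 42504.

42504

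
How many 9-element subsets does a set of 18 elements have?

C(18,9) = (18·17·16·15·14·13·12·11·10) / 9! = 17643225600 / 362880 = 48620.

48620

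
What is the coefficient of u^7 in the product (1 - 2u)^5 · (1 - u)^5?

-1560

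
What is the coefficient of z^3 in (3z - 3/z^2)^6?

General term: C(6,j)·(3z)^j·(-3/z^2)^(6-j), with z-exponent 1j − 2(6−j) = 3j − 12.
Set 3j − 12 = 3: j = 5.
C(6,5) = 6; 3^5 = 243; (-3)^1 = -3.
Coefficient = 6 · 243 · (-3) = -4374.

-4374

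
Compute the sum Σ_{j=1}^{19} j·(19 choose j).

Differentiating (1+x)^19 and setting x=1: Σ j·C(19,j) = 19·2^18 = 4980736.

4980736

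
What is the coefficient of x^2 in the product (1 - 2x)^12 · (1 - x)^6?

423

Coefficient of x^2 = Σ_{j} C(12,j)·(-2)^j·C(6,2-j)·(-1)^(2-j) for j from 0 to 2.
= 15 + 144 + 264 = 423.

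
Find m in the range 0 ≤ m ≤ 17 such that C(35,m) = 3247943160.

C(35,m) increases on 0 ≤ m ≤ 17. C(35,14) = 2319959400 and C(35,15) = 3247943160, so m = 15.

15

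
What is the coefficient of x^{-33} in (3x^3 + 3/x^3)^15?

1506635235

General term: C(15,j)·(3x^3)^j·(3/x^3)^(15-j), with x-exponent 3j − 3(15−j) = 6j − 45.
Set 6j − 45 = -33: j = 2.
C(15,2) = 105; 3^2 = 9; 3^13 = 1594323.
Coefficient = 105 · 9 · 1594323 = 1506635235.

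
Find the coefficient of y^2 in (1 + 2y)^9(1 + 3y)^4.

Coefficient of y^2 = Σ_{j} C(9,j)·2^j·C(4,2-j)·3^(2-j) for j from 0 to 2.
= 54 + 216 + 144 = 414.

414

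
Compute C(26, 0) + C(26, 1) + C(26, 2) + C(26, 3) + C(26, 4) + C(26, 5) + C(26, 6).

1 + 26 + 325 + 2600 + 14950 + 65780 + 230230 = 313912.

313912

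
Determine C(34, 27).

5379616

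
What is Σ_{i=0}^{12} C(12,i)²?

By Vandermonde's identity, Σ C(12,i)² = C(24,12) = 2704156.

2704156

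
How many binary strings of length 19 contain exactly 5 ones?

Choose the 5 positions: C(19,5) = 11628.

11628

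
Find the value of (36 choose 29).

C(36,29) = C(36,7) by symmetry.
C(36,7) = (36·35·34·33·32·31·30) / 7! = 42072307200 / 5040 = 8347680.

8347680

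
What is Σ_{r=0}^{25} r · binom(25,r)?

Differentiating (1+x)^25 and setting x=1: Σ r·C(25,r) = 25·2^24 = 419430400.

419430400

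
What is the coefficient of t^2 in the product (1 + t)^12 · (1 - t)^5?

Coefficient of t^2 = Σ_{j} C(12,j)·1^j·C(5,2-j)·(-1)^(2-j) for j from 0 to 2.
= 10 + (-60) + 66 = 16.

16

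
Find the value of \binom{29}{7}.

1560780

C(29,7) = (29·28·27·26·25·24·23) / 7! = 7866331200 / 5040 = 1560780.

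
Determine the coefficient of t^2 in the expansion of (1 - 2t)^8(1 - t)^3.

163

Coefficient of t^2 = Σ_{j} C(8,j)·(-2)^j·C(3,2-j)·(-1)^(2-j) for j from 0 to 2.
= 3 + 48 + 112 = 163.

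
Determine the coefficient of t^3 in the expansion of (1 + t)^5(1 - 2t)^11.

Coefficient of t^3 = Σ_{j} C(5,j)·1^j·C(11,3-j)·(-2)^(3-j) for j from 0 to 3.
= (-1320) + 1100 + (-220) + 10 = -430.

-430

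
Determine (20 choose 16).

C(20,16) = C(20,4) by symmetry.
C(20,4) = (20·19·18·17) / 4! = 116280 / 24 = 4845.

4845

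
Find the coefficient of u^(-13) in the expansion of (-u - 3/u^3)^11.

-336798

General term: C(11,j)·(-u)^j·(-3/u^3)^(11-j), with u-exponent 1j − 3(11−j) = 4j − 33.
Set 4j − 33 = -13: j = 5.
C(11,5) = 462; (-1)^5 = -1; (-3)^6 = 729.
Coefficient = 462 · (-1) · 729 = -336798.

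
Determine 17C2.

136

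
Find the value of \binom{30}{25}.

142506

C(30,25) = C(30,5) by symmetry.
C(30,5) = (30·29·28·27·26) / 5! = 17100720 / 120 = 142506.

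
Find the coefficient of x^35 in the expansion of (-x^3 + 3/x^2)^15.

General term: C(15,j)·(-x^3)^j·(3/x^2)^(15-j), with x-exponent 3j − 2(15−j) = 5j − 30.
Set 5j − 30 = 35: j = 13.
C(15,13) = 105; (-1)^13 = -1; 3^2 = 9.
Coefficient = 105 · (-1) · 9 = -945.

-945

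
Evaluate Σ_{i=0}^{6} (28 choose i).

499178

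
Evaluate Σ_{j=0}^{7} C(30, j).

2804012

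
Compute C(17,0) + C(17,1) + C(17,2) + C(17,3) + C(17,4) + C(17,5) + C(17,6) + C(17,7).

41226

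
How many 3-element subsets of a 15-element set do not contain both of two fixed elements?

All 3-subsets: C(15,3) = 455. Those containing both fixed elements: C(13,1) = 13.
455 − 13 = 442.

442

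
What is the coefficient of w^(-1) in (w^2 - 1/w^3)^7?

-35

General term: C(7,j)·(w^2)^j·(-1/w^3)^(7-j), with w-exponent 2j − 3(7−j) = 5j − 21.
Set 5j − 21 = -1: j = 4.
C(7,4) = 35; 1^4 = 1; (-1)^3 = -1.
Coefficient = 35 · 1 · (-1) = -35.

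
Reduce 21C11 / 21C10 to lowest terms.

1

C(n,k+1)/C(n,k) = (n−k)/(k+1) = (21−10)/(10+1) = 11/11 = 1.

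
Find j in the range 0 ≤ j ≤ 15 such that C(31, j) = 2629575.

7

C(31,j) increases on 0 ≤ j ≤ 15. C(31,6) = 736281 and C(31,7) = 2629575, so j = 7.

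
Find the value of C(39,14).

15084504396

C(39,14) = (39·38·37·36·35·34·33·32·31·30·29·28·27·26) / 14! = 1315041316842168115200 / 87178291200 = 15084504396.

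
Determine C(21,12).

C(21,12) = C(21,9) by symmetry.
C(21,9) = (21·20·19·18·17·16·15·14·13) / 9! = 106661318400 / 362880 = 293930.

293930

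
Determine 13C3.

286

C(13,3) = (13·12·11) / 3! = 1716 / 6 = 286.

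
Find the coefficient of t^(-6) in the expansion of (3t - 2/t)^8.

General term: C(8,j)·(3t)^j·(-2/t)^(8-j), with t-exponent 1j − 1(8−j) = 2j − 8.
Set 2j − 8 = -6: j = 1.
C(8,1) = 8; 3^1 = 3; (-2)^7 = -128.
Coefficient = 8 · 3 · (-128) = -3072.

-3072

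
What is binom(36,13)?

C(36,13) = (36·35·34·33·32·31·30·29·28·27·26·25·24) / 13! = 14389334903623680000 / 6227020800 = 2310789600.

2310789600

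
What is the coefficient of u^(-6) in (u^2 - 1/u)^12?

66

General term: C(12,j)·(u^2)^j·(-1/u)^(12-j), with u-exponent 2j − 1(12−j) = 3j − 12.
Set 3j − 12 = -6: j = 2.
C(12,2) = 66; 1^2 = 1; (-1)^10 = 1.
Coefficient = 66 · 1 · 1 = 66.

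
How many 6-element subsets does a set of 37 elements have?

2324784

C(37,6) = (37·36·35·34·33·32) / 6! = 1673844480 / 720 = 2324784.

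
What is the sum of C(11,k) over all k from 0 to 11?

2048

The entries of row 11 sum to 2^11 = 2048.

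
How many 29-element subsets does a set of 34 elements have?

278256

C(34,29) = C(34,5) by symmetry.
C(34,5) = (34·33·32·31·30) / 5! = 33390720 / 120 = 278256.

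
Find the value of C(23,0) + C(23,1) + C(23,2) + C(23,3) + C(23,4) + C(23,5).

44552

1 + 23 + 253 + 1771 + 8855 + 33649 = 44552.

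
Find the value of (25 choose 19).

C(25,19) = C(25,6) by symmetry.
C(25,6) = (25·24·23·22·21·20) / 6! = 127512000 / 720 = 177100.

177100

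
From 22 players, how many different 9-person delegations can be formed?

497420

This is C(22,9) = 497420.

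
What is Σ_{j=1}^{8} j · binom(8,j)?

Since j·C(8,j) = 8·C(7,j−1), the sum is 8·2^7 = 8·128 = 1024.

1024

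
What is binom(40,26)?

23206929840

C(40,26) = C(40,14) by symmetry.
C(40,14) = (40·39·38·37·36·35·34·33·32·31·30·29·28·27) / 14! = 2023140487449489408000 / 87178291200 = 23206929840.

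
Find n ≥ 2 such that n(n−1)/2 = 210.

21

n(n−1)/2 = 210 ⇒ n(n−1) = 420. Since 21·20 = 420, n = 21.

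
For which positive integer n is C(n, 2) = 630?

36

n(n−1)/2 = 630 ⇒ n(n−1) = 1260. Since 36·35 = 1260, n = 36.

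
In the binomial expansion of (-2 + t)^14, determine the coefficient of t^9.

The general term is C(14,j)·(-2)^j·(t)^(14-j); the t^9 term has j = 5.
C(14,5) = 2002.
Coefficient = C(14,5) · (-2)^5 = 2002 · (-32) = -64064.

-64064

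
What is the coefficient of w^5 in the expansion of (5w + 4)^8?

11200000

The general term is C(8,j)·(5w)^j·(4)^(8-j); the w^5 term has j = 5.
C(8,5) = 56.
Coefficient = C(8,5) · 5^5 · 4^3 = 56 · 3125 · 64 = 11200000.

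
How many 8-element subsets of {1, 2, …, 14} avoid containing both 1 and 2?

All 8-subsets: C(14,8) = 3003. Those containing both fixed elements: C(12,6) = 924.
3003 − 924 = 2079.

2079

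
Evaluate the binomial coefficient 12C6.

C(12,6) = (12·11·10·9·8·7) / 6! = 665280 / 720 = 924.

924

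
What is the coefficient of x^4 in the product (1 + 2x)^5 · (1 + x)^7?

Coefficient of x^4 = Σ_{j} C(5,j)·2^j·C(7,4-j)·1^(4-j) for j from 0 to 4.
= 35 + 350 + 840 + 560 + 80 = 1865.

1865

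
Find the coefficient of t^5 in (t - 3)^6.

The general term is C(6,j)·(t)^j·(-3)^(6-j); the t^5 term has j = 5.
C(6,5) = 6.
Coefficient = C(6,5) · (-3)^1 = 6 · (-3) = -18.

-18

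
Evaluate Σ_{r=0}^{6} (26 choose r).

313912

1 + 26 + 325 + 2600 + 14950 + 65780 + 230230 = 313912.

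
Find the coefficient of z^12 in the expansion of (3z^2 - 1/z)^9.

General term: C(9,j)·(3z^2)^j·(-1/z)^(9-j), with z-exponent 2j − 1(9−j) = 3j − 9.
Set 3j − 9 = 12: j = 7.
C(9,7) = 36; 3^7 = 2187; (-1)^2 = 1.
Coefficient = 36 · 2187 · 1 = 78732.

78732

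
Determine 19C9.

C(19,9) = (19·18·17·16·15·14·13·12·11) / 9! = 33522128640 / 362880 = 92378.

92378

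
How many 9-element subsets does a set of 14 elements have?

2002

C(14,9) = C(14,5) by symmetry.
C(14,5) = (14·13·12·11·10) / 5! = 240240 / 120 = 2002.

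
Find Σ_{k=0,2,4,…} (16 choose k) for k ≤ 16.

32768

Half of (1+1)^16 + (1−1)^16 gives the even-index sum: 2^15 = 32768.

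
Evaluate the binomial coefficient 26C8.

C(26,8) = (26·25·24·23·22·21·20·19) / 8! = 62990928000 / 40320 = 1562275.

1562275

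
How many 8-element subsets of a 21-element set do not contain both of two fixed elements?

176358

All 8-subsets: C(21,8) = 203490. Those containing both fixed elements: C(19,6) = 27132.
203490 − 27132 = 176358.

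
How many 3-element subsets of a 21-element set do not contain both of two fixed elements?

1311

All 3-subsets: C(21,3) = 1330. Those containing both fixed elements: C(19,1) = 19.
1330 − 19 = 1311.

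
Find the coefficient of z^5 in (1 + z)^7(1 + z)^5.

(1 + z)^7(1 + z)^5 = (1 + z)^12, so the coefficient of z^5 is C(12,5)·1^5 = 792·1 = 792.

792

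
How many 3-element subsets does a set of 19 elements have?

969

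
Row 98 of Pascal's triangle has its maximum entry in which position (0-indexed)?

C(98,r) is maximized at r = 98/2 = 49.

49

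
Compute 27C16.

C(27,16) = C(27,11) by symmetry.
C(27,11) = (27·26·25·24·23·22·21·20·19·18·17) / 11! = 520431047136000 / 39916800 = 13037895.

13037895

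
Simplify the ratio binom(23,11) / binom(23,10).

13/11

C(n,k+1)/C(n,k) = (n−k)/(k+1) = (23−10)/(10+1) = 13/11.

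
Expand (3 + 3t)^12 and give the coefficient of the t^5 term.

420901272

The general term is C(12,j)·(3)^j·(3t)^(12-j); the t^5 term has j = 7.
C(12,7) = 792.
Coefficient = C(12,7) · 3^7 · 3^5 = 792 · 2187 · 243 = 420901272.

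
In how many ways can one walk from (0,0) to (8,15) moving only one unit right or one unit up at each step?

Each path is a sequence of 23 steps with 8 rights: C(23,8) = 490314.

490314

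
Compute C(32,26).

906192

C(32,26) = C(32,6) by symmetry.
C(32,6) = (32·31·30·29·28·27) / 6! = 652458240 / 720 = 906192.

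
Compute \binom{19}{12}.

C(19,12) = C(19,7) by symmetry.
C(19,7) = (19·18·17·16·15·14·13) / 7! = 253955520 / 5040 = 50388.

50388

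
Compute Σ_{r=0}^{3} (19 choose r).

1 + 19 + 171 + 969 = 1160.

1160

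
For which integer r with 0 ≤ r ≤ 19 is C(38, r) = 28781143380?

17

C(38,r) increases on 0 ≤ r ≤ 19. C(38,16) = 22239974430 and C(38,17) = 28781143380, so r = 17.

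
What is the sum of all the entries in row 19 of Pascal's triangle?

Setting x = 1 in (1+x)^19 gives Σ C(19,r) = 2^19 = 524288.

524288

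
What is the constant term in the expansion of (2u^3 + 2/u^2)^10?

215040

General term: C(10,j)·(2u^3)^j·(2/u^2)^(10-j), with u-exponent 3j − 2(10−j) = 5j − 20.
Set 5j − 20 = 0: j = 4.
C(10,4) = 210; 2^4 = 16; 2^6 = 64.
Coefficient = 210 · 16 · 64 = 215040.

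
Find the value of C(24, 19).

C(24,19) = C(24,5) by symmetry.
C(24,5) = (24·23·22·21·20) / 5! = 5100480 / 120 = 42504.

42504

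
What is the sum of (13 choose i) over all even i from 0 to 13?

Half of (1+1)^13 + (1−1)^13 gives the even-index sum: 2^12 = 4096.

4096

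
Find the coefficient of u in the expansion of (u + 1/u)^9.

126

General term: C(9,j)·(u)^j·(1/u)^(9-j), with u-exponent 1j − 1(9−j) = 2j − 9.
Set 2j − 9 = 1: j = 5.
C(9,5) = 126; 1^5 = 1; 1^4 = 1.
Coefficient = 126 · 1 · 1 = 126.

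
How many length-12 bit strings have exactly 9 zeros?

220

Choose the 9 positions: C(12,9) = 220.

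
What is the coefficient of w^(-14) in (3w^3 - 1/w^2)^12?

594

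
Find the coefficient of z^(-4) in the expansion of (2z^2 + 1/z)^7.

14

General term: C(7,j)·(2z^2)^j·(1/z)^(7-j), with z-exponent 2j − 1(7−j) = 3j − 7.
Set 3j − 7 = -4: j = 1.
C(7,1) = 7; 2^1 = 2; 1^6 = 1.
Coefficient = 7 · 2 · 1 = 14.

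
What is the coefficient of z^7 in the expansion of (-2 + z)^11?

5280

The general term is C(11,j)·(-2)^j·(z)^(11-j); the z^7 term has j = 4.
C(11,4) = 330.
Coefficient = C(11,4) · (-2)^4 = 330 · 16 = 5280.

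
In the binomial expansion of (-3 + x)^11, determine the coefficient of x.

649539

The general term is C(11,j)·(-3)^j·(x)^(11-j); the x^1 term has j = 10.
C(11,10) = 11.
Coefficient = C(11,10) · (-3)^10 = 11 · 59049 = 649539.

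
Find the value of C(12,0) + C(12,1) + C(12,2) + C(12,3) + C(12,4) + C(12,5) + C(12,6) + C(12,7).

1 + 12 + 66 + 220 + 495 + 792 + 924 + 792 = 3302.

3302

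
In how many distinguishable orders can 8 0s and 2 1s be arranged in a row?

45

Choose positions for the 0s: C(10,8) = 45.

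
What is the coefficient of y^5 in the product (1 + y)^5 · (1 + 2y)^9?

22363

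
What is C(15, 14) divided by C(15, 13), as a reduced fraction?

C(n,k+1)/C(n,k) = (n−k)/(k+1) = (15−13)/(13+1) = 2/14 = 1/7.

1/7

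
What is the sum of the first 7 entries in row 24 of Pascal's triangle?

190051

1 + 24 + 276 + 2024 + 10626 + 42504 + 134596 = 190051.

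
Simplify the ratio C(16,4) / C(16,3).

C(n,k+1)/C(n,k) = (n−k)/(k+1) = (16−3)/(3+1) = 13/4.

13/4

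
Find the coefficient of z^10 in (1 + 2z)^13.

292864

The general term is C(13,j)·(1)^j·(2z)^(13-j); the z^10 term has j = 3.
C(13,3) = 286.
Coefficient = C(13,3) · 2^10 = 286 · 1024 = 292864.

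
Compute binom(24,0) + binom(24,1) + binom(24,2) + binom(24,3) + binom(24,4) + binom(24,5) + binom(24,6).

190051

1 + 24 + 276 + 2024 + 10626 + 42504 + 134596 = 190051.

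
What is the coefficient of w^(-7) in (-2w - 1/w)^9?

General term: C(9,j)·(-2w)^j·(-1/w)^(9-j), with w-exponent 1j − 1(9−j) = 2j − 9.
Set 2j − 9 = -7: j = 1.
C(9,1) = 9; (-2)^1 = -2; (-1)^8 = 1.
Coefficient = 9 · (-2) · 1 = -18.

-18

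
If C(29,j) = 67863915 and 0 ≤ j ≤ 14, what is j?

13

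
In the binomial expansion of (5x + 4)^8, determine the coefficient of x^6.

7000000

The general term is C(8,j)·(5x)^j·(4)^(8-j); the x^6 term has j = 6.
C(8,6) = 28.
Coefficient = C(8,6) · 5^6 · 4^2 = 28 · 15625 · 16 = 7000000.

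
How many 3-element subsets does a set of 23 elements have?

1771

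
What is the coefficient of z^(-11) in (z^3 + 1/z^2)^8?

General term: C(8,j)·(z^3)^j·(1/z^2)^(8-j), with z-exponent 3j − 2(8−j) = 5j − 16.
Set 5j − 16 = -11: j = 1.
C(8,1) = 8; 1^1 = 1; 1^7 = 1.
Coefficient = 8 · 1 · 1 = 8.

8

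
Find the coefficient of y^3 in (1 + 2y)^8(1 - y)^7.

Coefficient of y^3 = Σ_{j} C(8,j)·2^j·C(7,3-j)·(-1)^(3-j) for j from 0 to 3.
= (-35) + 336 + (-784) + 448 = -35.

-35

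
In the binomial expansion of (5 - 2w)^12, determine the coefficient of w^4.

The general term is C(12,j)·(5)^j·(-2w)^(12-j); the w^4 term has j = 8.
C(12,8) = 495.
Coefficient = C(12,8) · 5^8 · (-2)^4 = 495 · 390625 · 16 = 3093750000.

3093750000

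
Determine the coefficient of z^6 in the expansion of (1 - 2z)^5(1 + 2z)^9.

Coefficient of z^6 = Σ_{j} C(5,j)·(-2)^j·C(9,6-j)·2^(6-j) for j from 0 to 5.
= 5376 + (-40320) + 80640 + (-53760) + 11520 + (-576) = 2880.

2880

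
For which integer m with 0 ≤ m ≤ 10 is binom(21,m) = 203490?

8

C(21,m) increases on 0 ≤ m ≤ 10. C(21,7) = 116280 and C(21,8) = 203490, so m = 8.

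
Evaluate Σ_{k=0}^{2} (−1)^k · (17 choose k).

120

The partial alternating sum Σ_{k=0}^{2} (−1)^k C(17,k) = (−1)^2 C(16,2) = 120.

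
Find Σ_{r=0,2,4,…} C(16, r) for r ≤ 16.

32768

Even-r terms of row 16 sum to 2^15 = 32768.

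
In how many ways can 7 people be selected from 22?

This is C(22,7) = 170544.

170544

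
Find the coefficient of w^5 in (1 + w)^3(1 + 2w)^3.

Coefficient of w^5 = Σ_{j} C(3,j)·1^j·C(3,5-j)·2^(5-j) for j from 2 to 3.
= 24 + 12 = 36.

36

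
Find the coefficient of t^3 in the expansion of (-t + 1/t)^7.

-21

General term: C(7,j)·(-t)^j·(1/t)^(7-j), with t-exponent 1j − 1(7−j) = 2j − 7.
Set 2j − 7 = 3: j = 5.
C(7,5) = 21; (-1)^5 = -1; 1^2 = 1.
Coefficient = 21 · (-1) · 1 = -21.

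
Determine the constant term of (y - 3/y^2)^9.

General term: C(9,j)·(y)^j·(-3/y^2)^(9-j), with y-exponent 1j − 2(9−j) = 3j − 18.
Set 3j − 18 = 0: j = 6.
C(9,6) = 84; 1^6 = 1; (-3)^3 = -27.
Coefficient = 84 · 1 · (-27) = -2268.

-2268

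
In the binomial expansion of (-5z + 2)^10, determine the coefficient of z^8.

The general term is C(10,j)·(-5z)^j·(2)^(10-j); the z^8 term has j = 8.
C(10,8) = 45.
Coefficient = C(10,8) · (-5)^8 · 2^2 = 45 · 390625 · 4 = 70312500.

70312500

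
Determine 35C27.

C(35,27) = C(35,8) by symmetry.
C(35,8) = (35·34·33·32·31·30·29·28) / 8! = 948964262400 / 40320 = 23535820.

23535820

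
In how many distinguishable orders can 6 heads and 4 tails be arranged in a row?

Choose positions for the heads: C(10,6) = 210.

210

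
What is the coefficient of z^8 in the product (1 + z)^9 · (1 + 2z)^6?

74313

Coefficient of z^8 = Σ_{j} C(9,j)·1^j·C(6,8-j)·2^(8-j) for j from 2 to 8.
= 2304 + 16128 + 30240 + 20160 + 5040 + 432 + 9 = 74313.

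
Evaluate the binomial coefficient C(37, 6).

2324784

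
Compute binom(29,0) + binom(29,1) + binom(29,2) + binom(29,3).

4090

1 + 29 + 406 + 3654 = 4090.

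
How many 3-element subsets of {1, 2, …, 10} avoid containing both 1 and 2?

All 3-subsets: C(10,3) = 120. Those containing both fixed elements: C(8,1) = 8.
120 − 8 = 112.

112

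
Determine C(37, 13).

3562467300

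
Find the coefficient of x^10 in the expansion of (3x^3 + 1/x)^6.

General term: C(6,j)·(3x^3)^j·(1/x)^(6-j), with x-exponent 3j − 1(6−j) = 4j − 6.
Set 4j − 6 = 10: j = 4.
C(6,4) = 15; 3^4 = 81; 1^2 = 1.
Coefficient = 15 · 81 · 1 = 1215.

1215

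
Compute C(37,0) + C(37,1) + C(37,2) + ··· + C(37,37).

Setting x = 1 in (1+x)^37 gives Σ C(37,r) = 2^37 = 137438953472.

137438953472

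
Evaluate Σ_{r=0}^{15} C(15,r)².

Σ C(15,r)² is the coefficient of x^15 in (1+x)^15(1+x)^15 = (1+x)^30, i.e. C(30,15) = 155117520.

155117520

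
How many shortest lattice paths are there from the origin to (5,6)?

Each path is a sequence of 11 steps with 5 rights: C(11,5) = 462.

462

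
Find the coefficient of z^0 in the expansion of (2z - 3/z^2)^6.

2160

General term: C(6,j)·(2z)^j·(-3/z^2)^(6-j), with z-exponent 1j − 2(6−j) = 3j − 12.
Set 3j − 12 = 0: j = 4.
C(6,4) = 15; 2^4 = 16; (-3)^2 = 9.
Coefficient = 15 · 16 · 9 = 2160.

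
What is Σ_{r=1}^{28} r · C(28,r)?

3758096384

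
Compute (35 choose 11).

C(35,11) = (35·34·33·32·31·30·29·28·27·26·25) / 11! = 16654322805120000 / 39916800 = 417225900.

417225900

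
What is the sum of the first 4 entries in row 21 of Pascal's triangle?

1 + 21 + 210 + 1330 = 1562.

1562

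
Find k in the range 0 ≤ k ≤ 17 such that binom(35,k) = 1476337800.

13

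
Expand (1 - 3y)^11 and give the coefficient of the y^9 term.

-1082565

The general term is C(11,j)·(1)^j·(-3y)^(11-j); the y^9 term has j = 2.
C(11,2) = 55.
Coefficient = C(11,2) · (-3)^9 = 55 · (-19683) = -1082565.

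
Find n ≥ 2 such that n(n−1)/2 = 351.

n(n−1)/2 = 351 ⇒ n(n−1) = 702. Since 27·26 = 702, n = 27.

27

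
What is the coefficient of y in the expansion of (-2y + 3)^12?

-4251528

The general term is C(12,j)·(-2y)^j·(3)^(12-j); the y^1 term has j = 1.
C(12,1) = 12.
Coefficient = C(12,1) · (-2)^1 · 3^11 = 12 · (-2) · 177147 = -4251528.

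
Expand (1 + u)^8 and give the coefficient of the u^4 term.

70

The general term is C(8,j)·(1)^j·(u)^(8-j); the u^4 term has j = 4.
C(8,4) = 70.
Coefficient = C(8,4) = 70.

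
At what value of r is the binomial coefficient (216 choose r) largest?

108

C(216,r) is maximized at r = 216/2 = 108.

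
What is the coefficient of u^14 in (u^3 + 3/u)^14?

7505784

General term: C(14,j)·(u^3)^j·(3/u)^(14-j), with u-exponent 3j − 1(14−j) = 4j − 14.
Set 4j − 14 = 14: j = 7.
C(14,7) = 3432; 1^7 = 1; 3^7 = 2187.
Coefficient = 3432 · 1 · 2187 = 7505784.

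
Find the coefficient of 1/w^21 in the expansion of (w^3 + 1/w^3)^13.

General term: C(13,j)·(w^3)^j·(1/w^3)^(13-j), with w-exponent 3j − 3(13−j) = 6j − 39.
Set 6j − 39 = -21: j = 3.
C(13,3) = 286; 1^3 = 1; 1^10 = 1.
Coefficient = 286 · 1 · 1 = 286.

286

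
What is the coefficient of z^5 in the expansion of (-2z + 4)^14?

-16793993216

The general term is C(14,j)·(-2z)^j·(4)^(14-j); the z^5 term has j = 5.
C(14,5) = 2002.
Coefficient = C(14,5) · (-2)^5 · 4^9 = 2002 · (-32) · 262144 = -16793993216.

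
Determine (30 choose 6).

593775

C(30,6) = (30·29·28·27·26·25) / 6! = 427518000 / 720 = 593775.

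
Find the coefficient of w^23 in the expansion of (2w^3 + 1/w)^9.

2304

General term: C(9,j)·(2w^3)^j·(1/w)^(9-j), with w-exponent 3j − 1(9−j) = 4j − 9.
Set 4j − 9 = 23: j = 8.
C(9,8) = 9; 2^8 = 256; 1^1 = 1.
Coefficient = 9 · 256 · 1 = 2304.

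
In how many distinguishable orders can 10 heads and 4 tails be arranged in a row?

Choose positions for the heads: C(14,10) = 1001.

1001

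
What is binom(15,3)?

C(15,3) = (15·14·13) / 3! = 2730 / 6 = 455.

455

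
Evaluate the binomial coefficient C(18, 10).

43758

C(18,10) = C(18,8) by symmetry.
C(18,8) = (18·17·16·15·14·13·12·11) / 8! = 1764322560 / 40320 = 43758.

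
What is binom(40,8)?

76904685

C(40,8) = (40·39·38·37·36·35·34·33) / 8! = 3100796899200 / 40320 = 76904685.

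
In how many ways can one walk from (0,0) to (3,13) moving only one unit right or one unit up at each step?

560

Each path is a sequence of 16 steps with 3 rights: C(16,3) = 560.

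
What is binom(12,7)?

C(12,7) = C(12,5) by symmetry.
C(12,5) = (12·11·10·9·8) / 5! = 95040 / 120 = 792.

792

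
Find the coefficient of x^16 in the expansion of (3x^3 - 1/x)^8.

General term: C(8,j)·(3x^3)^j·(-1/x)^(8-j), with x-exponent 3j − 1(8−j) = 4j − 8.
Set 4j − 8 = 16: j = 6.
C(8,6) = 28; 3^6 = 729; (-1)^2 = 1.
Coefficient = 28 · 729 · 1 = 20412.

20412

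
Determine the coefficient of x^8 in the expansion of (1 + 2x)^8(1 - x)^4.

Coefficient of x^8 = Σ_{j} C(8,j)·2^j·C(4,8-j)·(-1)^(8-j) for j from 4 to 8.
= 1120 + (-7168) + 10752 + (-4096) + 256 = 864.

864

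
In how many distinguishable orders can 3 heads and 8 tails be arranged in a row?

165

Choose positions for the heads: C(11,3) = 165.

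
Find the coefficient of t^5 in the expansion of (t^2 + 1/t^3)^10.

General term: C(10,j)·(t^2)^j·(1/t^3)^(10-j), with t-exponent 2j − 3(10−j) = 5j − 30.
Set 5j − 30 = 5: j = 7.
C(10,7) = 120; 1^7 = 1; 1^3 = 1.
Coefficient = 120 · 1 · 1 = 120.

120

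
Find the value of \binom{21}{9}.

C(21,9) = (21·20·19·18·17·16·15·14·13) / 9! = 106661318400 / 362880 = 293930.

293930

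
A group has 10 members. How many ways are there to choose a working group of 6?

210

This is C(10,6) = 210.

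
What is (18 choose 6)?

18564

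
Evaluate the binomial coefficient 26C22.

14950

C(26,22) = C(26,4) by symmetry.
C(26,4) = (26·25·24·23) / 4! = 358800 / 24 = 14950.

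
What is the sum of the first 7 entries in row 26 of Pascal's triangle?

313912

1 + 26 + 325 + 2600 + 14950 + 65780 + 230230 = 313912.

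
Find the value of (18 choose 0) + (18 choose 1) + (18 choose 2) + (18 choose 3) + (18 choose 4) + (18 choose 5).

12616

1 + 18 + 153 + 816 + 3060 + 8568 = 12616.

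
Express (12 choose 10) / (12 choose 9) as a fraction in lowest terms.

3/10

C(n,k+1)/C(n,k) = (n−k)/(k+1) = (12−9)/(9+1) = 3/10.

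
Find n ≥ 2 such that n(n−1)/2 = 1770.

n(n−1)/2 = 1770 ⇒ n(n−1) = 3540. Since 60·59 = 3540, n = 60.

60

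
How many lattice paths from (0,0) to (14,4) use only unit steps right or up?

3060

Each path is a sequence of 18 steps with 14 rights: C(18,14) = 3060.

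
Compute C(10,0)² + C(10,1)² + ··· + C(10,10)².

184756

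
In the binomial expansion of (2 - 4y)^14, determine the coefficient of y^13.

-1879048192

The general term is C(14,j)·(2)^j·(-4y)^(14-j); the y^13 term has j = 1.
C(14,1) = 14.
Coefficient = C(14,1) · 2^1 · (-4)^13 = 14 · 2 · (-67108864) = -1879048192.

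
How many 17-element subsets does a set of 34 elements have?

C(34,17) = (34·33·32·31·30·29·28·27·26·25·24·23·22·21·20·19·18) / 17! = 830034394580628357120000 / 355687428096000 = 2333606220.

2333606220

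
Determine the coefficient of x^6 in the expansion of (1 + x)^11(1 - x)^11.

-165

Coefficient of x^6 = Σ_{j} C(11,j)·1^j·C(11,6-j)·(-1)^(6-j) for j from 0 to 6.
= 462 + (-5082) + 18150 + (-27225) + 18150 + (-5082) + 462 = -165.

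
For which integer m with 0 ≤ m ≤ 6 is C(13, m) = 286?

C(13,m) increases on 0 ≤ m ≤ 6. C(13,2) = 78 and C(13,3) = 286, so m = 3.

3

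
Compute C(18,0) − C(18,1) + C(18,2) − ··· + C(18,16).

The partial alternating sum Σ_{k=0}^{16} (−1)^k C(18,k) = (−1)^16 C(17,16) = 17.

17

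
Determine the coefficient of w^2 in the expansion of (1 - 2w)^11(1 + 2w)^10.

Coefficient of w^2 = Σ_{j} C(11,j)·(-2)^j·C(10,2-j)·2^(2-j) for j from 0 to 2.
= 180 + (-440) + 220 = -40.

-40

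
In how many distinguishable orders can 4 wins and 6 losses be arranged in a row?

Choose positions for the wins: C(10,4) = 210.

210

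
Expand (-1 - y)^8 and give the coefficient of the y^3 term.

56

The general term is C(8,j)·(-1)^j·(-y)^(8-j); the y^3 term has j = 5.
C(8,5) = 56.
Coefficient = C(8,5) · (-1)^5 · (-1)^3 = 56 · (-1) · (-1) = 56.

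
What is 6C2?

15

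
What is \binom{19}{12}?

50388

C(19,12) = C(19,7) by symmetry.
C(19,7) = (19·18·17·16·15·14·13) / 7! = 253955520 / 5040 = 50388.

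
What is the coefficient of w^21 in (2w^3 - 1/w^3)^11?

General term: C(11,j)·(2w^3)^j·(-1/w^3)^(11-j), with w-exponent 3j − 3(11−j) = 6j − 33.
Set 6j − 33 = 21: j = 9.
C(11,9) = 55; 2^9 = 512; (-1)^2 = 1.
Coefficient = 55 · 512 · 1 = 28160.

28160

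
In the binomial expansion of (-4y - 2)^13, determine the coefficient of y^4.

-93716480

The general term is C(13,j)·(-4y)^j·(-2)^(13-j); the y^4 term has j = 4.
C(13,4) = 715.
Coefficient = C(13,4) · (-4)^4 · (-2)^9 = 715 · 256 · (-512) = -93716480.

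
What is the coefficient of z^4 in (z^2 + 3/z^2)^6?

135

General term: C(6,j)·(z^2)^j·(3/z^2)^(6-j), with z-exponent 2j − 2(6−j) = 4j − 12.
Set 4j − 12 = 4: j = 4.
C(6,4) = 15; 1^4 = 1; 3^2 = 9.
Coefficient = 15 · 1 · 9 = 135.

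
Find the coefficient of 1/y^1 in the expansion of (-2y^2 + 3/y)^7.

20412

General term: C(7,j)·(-2y^2)^j·(3/y)^(7-j), with y-exponent 2j − 1(7−j) = 3j − 7.
Set 3j − 7 = -1: j = 2.
C(7,2) = 21; (-2)^2 = 4; 3^5 = 243.
Coefficient = 21 · 4 · 243 = 20412.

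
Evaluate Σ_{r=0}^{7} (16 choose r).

26333

1 + 16 + 120 + 560 + 1820 + 4368 + 8008 + 11440 = 26333.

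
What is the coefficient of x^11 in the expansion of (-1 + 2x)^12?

The general term is C(12,j)·(-1)^j·(2x)^(12-j); the x^11 term has j = 1.
C(12,1) = 12.
Coefficient = C(12,1) · (-1)^1 · 2^11 = 12 · (-1) · 2048 = -24576.

-24576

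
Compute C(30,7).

C(30,7) = (30·29·28·27·26·25·24) / 7! = 10260432000 / 5040 = 2035800.

2035800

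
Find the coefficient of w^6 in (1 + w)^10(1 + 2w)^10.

Coefficient of w^6 = Σ_{j} C(10,j)·1^j·C(10,6-j)·2^(6-j) for j from 0 to 6.
= 13440 + 80640 + 151200 + 115200 + 37800 + 5040 + 210 = 403530.

403530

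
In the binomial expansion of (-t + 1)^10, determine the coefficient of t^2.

The general term is C(10,j)·(-t)^j·(1)^(10-j); the t^2 term has j = 2.
C(10,2) = 45.
Coefficient = C(10,2) = 45.

45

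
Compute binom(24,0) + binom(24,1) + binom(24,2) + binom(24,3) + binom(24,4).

12951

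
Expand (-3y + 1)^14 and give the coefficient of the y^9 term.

-39405366

The general term is C(14,j)·(-3y)^j·(1)^(14-j); the y^9 term has j = 9.
C(14,9) = 2002.
Coefficient = C(14,9) · (-3)^9 = 2002 · (-19683) = -39405366.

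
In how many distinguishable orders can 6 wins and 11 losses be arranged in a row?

12376

Choose positions for the wins: C(17,6) = 12376.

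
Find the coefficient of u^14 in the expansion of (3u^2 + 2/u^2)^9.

General term: C(9,j)·(3u^2)^j·(2/u^2)^(9-j), with u-exponent 2j − 2(9−j) = 4j − 18.
Set 4j − 18 = 14: j = 8.
C(9,8) = 9; 3^8 = 6561; 2^1 = 2.
Coefficient = 9 · 6561 · 2 = 118098.

118098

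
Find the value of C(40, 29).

C(40,29) = C(40,11) by symmetry.
C(40,11) = (40·39·38·37·36·35·34·33·32·31·30) / 11! = 92279715720192000 / 39916800 = 2311801440.

2311801440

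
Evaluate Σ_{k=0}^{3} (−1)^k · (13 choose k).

The partial alternating sum Σ_{k=0}^{3} (−1)^k C(13,k) = (−1)^3 C(12,3) = -220.

-220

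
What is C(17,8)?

24310

C(17,8) = (17·16·15·14·13·12·11·10) / 8! = 980179200 / 40320 = 24310.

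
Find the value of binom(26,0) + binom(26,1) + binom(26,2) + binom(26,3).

1 + 26 + 325 + 2600 = 2952.

2952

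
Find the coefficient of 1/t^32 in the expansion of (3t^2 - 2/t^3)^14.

3354624

General term: C(14,j)·(3t^2)^j·(-2/t^3)^(14-j), with t-exponent 2j − 3(14−j) = 5j − 42.
Set 5j − 42 = -32: j = 2.
C(14,2) = 91; 3^2 = 9; (-2)^12 = 4096.
Coefficient = 91 · 9 · 4096 = 3354624.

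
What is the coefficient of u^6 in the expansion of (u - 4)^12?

The general term is C(12,j)·(u)^j·(-4)^(12-j); the u^6 term has j = 6.
C(12,6) = 924.
Coefficient = C(12,6) · (-4)^6 = 924 · 4096 = 3784704.

3784704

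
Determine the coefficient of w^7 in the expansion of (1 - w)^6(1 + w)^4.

8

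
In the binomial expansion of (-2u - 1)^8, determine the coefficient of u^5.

1792

The general term is C(8,j)·(-2u)^j·(-1)^(8-j); the u^5 term has j = 5.
C(8,5) = 56.
Coefficient = C(8,5) · (-2)^5 · (-1)^3 = 56 · (-32) · (-1) = 1792.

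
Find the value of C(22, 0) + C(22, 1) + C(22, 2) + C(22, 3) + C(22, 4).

9109

1 + 22 + 231 + 1540 + 7315 = 9109.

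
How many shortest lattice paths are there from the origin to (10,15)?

3268760

Each path is a sequence of 25 steps with 10 rights: C(25,10) = 3268760.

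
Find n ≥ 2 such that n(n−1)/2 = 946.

44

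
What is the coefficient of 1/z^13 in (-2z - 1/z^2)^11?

General term: C(11,j)·(-2z)^j·(-1/z^2)^(11-j), with z-exponent 1j − 2(11−j) = 3j − 22.
Set 3j − 22 = -13: j = 3.
C(11,3) = 165; (-2)^3 = -8; (-1)^8 = 1.
Coefficient = 165 · (-8) · 1 = -1320.

-1320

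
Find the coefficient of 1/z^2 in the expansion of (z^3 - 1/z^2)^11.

General term: C(11,j)·(z^3)^j·(-1/z^2)^(11-j), with z-exponent 3j − 2(11−j) = 5j − 22.
Set 5j − 22 = -2: j = 4.
C(11,4) = 330; 1^4 = 1; (-1)^7 = -1.
Coefficient = 330 · 1 · (-1) = -330.

-330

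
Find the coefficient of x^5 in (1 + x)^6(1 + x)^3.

(1 + x)^6(1 + x)^3 = (1 + x)^9, so the coefficient of x^5 is C(9,5)·1^5 = 126·1 = 126.

126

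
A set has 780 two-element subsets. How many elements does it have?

40

n(n−1)/2 = 780 ⇒ n(n−1) = 1560. Since 40·39 = 1560, n = 40.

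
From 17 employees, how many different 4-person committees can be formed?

2380

This is C(17,4) = 2380.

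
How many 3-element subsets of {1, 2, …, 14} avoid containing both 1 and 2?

352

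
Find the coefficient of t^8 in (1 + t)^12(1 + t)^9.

(1 + t)^12(1 + t)^9 = (1 + t)^21, so the coefficient of t^8 is C(21,8)·1^8 = 203490·1 = 203490.

203490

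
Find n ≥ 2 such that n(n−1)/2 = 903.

43

n(n−1)/2 = 903 ⇒ n(n−1) = 1806. Since 43·42 = 1806, n = 43.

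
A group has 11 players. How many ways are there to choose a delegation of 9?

55

This is C(11,9) = 55.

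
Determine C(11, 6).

462

C(11,6) = C(11,5) by symmetry.
C(11,5) = (11·10·9·8·7) / 5! = 55440 / 120 = 462.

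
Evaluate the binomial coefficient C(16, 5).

4368

C(16,5) = (16·15·14·13·12) / 5! = 524160 / 120 = 4368.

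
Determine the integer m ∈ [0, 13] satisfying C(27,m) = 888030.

C(27,m) increases on 0 ≤ m ≤ 13. C(27,6) = 296010 and C(27,7) = 888030, so m = 7.

7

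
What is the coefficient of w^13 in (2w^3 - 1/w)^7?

672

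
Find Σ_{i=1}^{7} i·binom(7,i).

Since i·C(7,i) = 7·C(6,i−1), the sum is 7·2^6 = 7·64 = 448.

448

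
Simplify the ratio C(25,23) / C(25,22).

C(n,k+1)/C(n,k) = (n−k)/(k+1) = (25−22)/(22+1) = 3/23.

3/23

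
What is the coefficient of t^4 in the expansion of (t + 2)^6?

The general term is C(6,j)·(t)^j·(2)^(6-j); the t^4 term has j = 4.
C(6,4) = 15.
Coefficient = C(6,4) · 2^2 = 15 · 4 = 60.

60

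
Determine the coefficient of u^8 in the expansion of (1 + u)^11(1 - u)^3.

Coefficient of u^8 = Σ_{j} C(11,j)·1^j·C(3,8-j)·(-1)^(8-j) for j from 5 to 8.
= (-462) + 1386 + (-990) + 165 = 99.

99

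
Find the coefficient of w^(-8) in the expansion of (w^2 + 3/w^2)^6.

1458

General term: C(6,j)·(w^2)^j·(3/w^2)^(6-j), with w-exponent 2j − 2(6−j) = 4j − 12.
Set 4j − 12 = -8: j = 1.
C(6,1) = 6; 1^1 = 1; 3^5 = 243.
Coefficient = 6 · 1 · 243 = 1458.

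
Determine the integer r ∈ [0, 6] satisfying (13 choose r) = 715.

C(13,r) increases on 0 ≤ r ≤ 6. C(13,3) = 286 and C(13,4) = 715, so r = 4.

4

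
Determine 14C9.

C(14,9) = C(14,5) by symmetry.
C(14,5) = (14·13·12·11·10) / 5! = 240240 / 120 = 2002.

2002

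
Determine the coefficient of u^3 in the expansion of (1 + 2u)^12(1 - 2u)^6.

-128

Coefficient of u^3 = Σ_{j} C(12,j)·2^j·C(6,3-j)·(-2)^(3-j) for j from 0 to 3.
= (-160) + 1440 + (-3168) + 1760 = -128.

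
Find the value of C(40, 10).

847660528

C(40,10) = (40·39·38·37·36·35·34·33·32·31) / 10! = 3075990524006400 / 3628800 = 847660528.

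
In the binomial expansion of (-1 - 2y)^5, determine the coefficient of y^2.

-40

The general term is C(5,j)·(-1)^j·(-2y)^(5-j); the y^2 term has j = 3.
C(5,3) = 10.
Coefficient = C(5,3) · (-1)^3 · (-2)^2 = 10 · (-1) · 4 = -40.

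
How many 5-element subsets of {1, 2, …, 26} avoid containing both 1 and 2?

63756

All 5-subsets: C(26,5) = 65780. Those containing both fixed elements: C(24,3) = 2024.
65780 − 2024 = 63756.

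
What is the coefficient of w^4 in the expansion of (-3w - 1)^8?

The general term is C(8,j)·(-3w)^j·(-1)^(8-j); the w^4 term has j = 4.
C(8,4) = 70.
Coefficient = C(8,4) · (-3)^4 = 70 · 81 = 5670.

5670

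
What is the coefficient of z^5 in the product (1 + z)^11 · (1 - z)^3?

Coefficient of z^5 = Σ_{j} C(11,j)·1^j·C(3,5-j)·(-1)^(5-j) for j from 2 to 5.
= (-55) + 495 + (-990) + 462 = -88.

-88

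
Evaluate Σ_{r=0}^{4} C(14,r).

1471

1 + 14 + 91 + 364 + 1001 = 1471.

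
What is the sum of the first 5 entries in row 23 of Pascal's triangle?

10903

1 + 23 + 253 + 1771 + 8855 = 10903.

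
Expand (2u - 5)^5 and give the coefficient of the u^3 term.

2000

The general term is C(5,j)·(2u)^j·(-5)^(5-j); the u^3 term has j = 3.
C(5,3) = 10.
Coefficient = C(5,3) · 2^3 · (-5)^2 = 10 · 8 · 25 = 2000.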